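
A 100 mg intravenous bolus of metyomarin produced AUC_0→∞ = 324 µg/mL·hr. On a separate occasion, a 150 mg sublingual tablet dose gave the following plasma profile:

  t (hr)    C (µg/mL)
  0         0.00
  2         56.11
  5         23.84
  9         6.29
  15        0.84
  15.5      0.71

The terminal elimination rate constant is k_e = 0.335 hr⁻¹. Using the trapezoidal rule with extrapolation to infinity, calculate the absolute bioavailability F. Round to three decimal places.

F = 0.535

Trapezoidal AUC_0→15.5 (sublingual tablet):
  [0→2]: (0.00+56.11)/2 × 2 = 56.11
  [2→5]: (56.11+23.84)/2 × 3 = 119.925
  [5→9]: (23.84+6.29)/2 × 4 = 60.26
  [9→15]: (6.29+0.84)/2 × 6 = 21.39
  [15→15.5]: (0.84+0.71)/2 × 0.5 = 0.3875
  Sum = 258.0725 µg/mL·hr
Tail: C_last/k_e = 0.71/0.335 = 2.119
AUC_0→∞ (sublingual tablet) = 258.0725 + 2.119 = 260.1915 µg/mL·hr
F = (AUC_ev/D_ev)/(AUC_iv/D_iv) = (260.1915/150)/(324/100) = 1.73461/3.24 = 0.5354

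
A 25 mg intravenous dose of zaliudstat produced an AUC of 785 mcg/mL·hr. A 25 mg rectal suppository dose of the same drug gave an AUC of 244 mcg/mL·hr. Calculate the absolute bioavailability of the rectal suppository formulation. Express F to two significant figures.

F = 0.31

F = (AUC_ev / D_ev) / (AUC_iv / D_iv)
  = (244/25) / (785/25)
  = 9.76 / 31.4 = 0.3108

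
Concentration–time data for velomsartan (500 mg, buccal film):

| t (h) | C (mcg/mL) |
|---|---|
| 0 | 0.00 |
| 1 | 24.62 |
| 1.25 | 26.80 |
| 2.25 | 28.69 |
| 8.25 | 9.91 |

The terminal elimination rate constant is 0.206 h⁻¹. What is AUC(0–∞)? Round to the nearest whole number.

Trapezoidal AUC_0→8.25:
  [0→1]: (0.00+24.62)/2 × 1 = 12.31
  [1→1.25]: (24.62+26.80)/2 × 0.25 = 6.4275
  [1.25→2.25]: (26.80+28.69)/2 × 1 = 27.745
  [2.25→8.25]: (28.69+9.91)/2 × 6 = 115.8
  Sum = 162.2825 mcg/mL·h
Extrapolated tail: C_last / k_e = 9.91 / 0.206 = 48.107
AUC_0→∞ = 162.2825 + 48.107 = 210.3895 mcg/mL·h

AUC = 210 mcg/mL·h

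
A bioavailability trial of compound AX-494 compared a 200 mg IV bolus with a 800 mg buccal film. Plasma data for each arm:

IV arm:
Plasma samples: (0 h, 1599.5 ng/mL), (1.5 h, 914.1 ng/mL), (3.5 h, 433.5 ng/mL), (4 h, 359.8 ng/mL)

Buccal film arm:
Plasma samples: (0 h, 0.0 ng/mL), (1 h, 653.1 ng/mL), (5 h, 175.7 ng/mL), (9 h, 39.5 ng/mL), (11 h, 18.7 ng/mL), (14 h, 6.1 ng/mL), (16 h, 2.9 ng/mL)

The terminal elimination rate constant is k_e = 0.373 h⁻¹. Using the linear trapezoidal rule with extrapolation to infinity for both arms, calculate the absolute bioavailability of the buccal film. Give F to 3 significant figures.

Trapezoidal AUC_0→4 (IV):
  [0→1.5]: (1599.5+914.1)/2 × 1.5 = 1885.2
  [1.5→3.5]: (914.1+433.5)/2 × 2 = 1347.6
  [3.5→4]: (433.5+359.8)/2 × 0.5 = 198.325
  Sum = 3431.125 ng/mL·h
IV tail: 359.8/0.373 = 964.611; AUC_iv,0→∞ = 3431.125 + 964.611 = 4395.736 ng/mL·h
Trapezoidal AUC_0→16 (buccal film):
  [0→1]: (0.0+653.1)/2 × 1 = 326.55
  [1→5]: (653.1+175.7)/2 × 4 = 1657.6
  [5→9]: (175.7+39.5)/2 × 4 = 430.4
  [9→11]: (39.5+18.7)/2 × 2 = 58.2
  [11→14]: (18.7+6.1)/2 × 3 = 37.2
  [14→16]: (6.1+2.9)/2 × 2 = 9.0
  Sum = 2518.95 ng/mL·h
buccal film tail: 2.9/0.373 = 7.775; AUC_ev,0→∞ = 2518.95 + 7.775 = 2526.725 ng/mL·h
F = (AUC_ev/D_ev)/(AUC_iv/D_iv) = (2526.725/800)/(4395.736/200) = 3.15841/21.97868 = 0.1437

F = 0.144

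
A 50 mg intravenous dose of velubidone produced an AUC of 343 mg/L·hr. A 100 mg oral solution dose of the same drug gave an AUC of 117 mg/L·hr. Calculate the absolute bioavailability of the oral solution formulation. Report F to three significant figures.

F = (AUC_ev / D_ev) / (AUC_iv / D_iv)
  = (117/100) / (343/50)
  = 1.17 / 6.86 = 0.1706

F = 0.171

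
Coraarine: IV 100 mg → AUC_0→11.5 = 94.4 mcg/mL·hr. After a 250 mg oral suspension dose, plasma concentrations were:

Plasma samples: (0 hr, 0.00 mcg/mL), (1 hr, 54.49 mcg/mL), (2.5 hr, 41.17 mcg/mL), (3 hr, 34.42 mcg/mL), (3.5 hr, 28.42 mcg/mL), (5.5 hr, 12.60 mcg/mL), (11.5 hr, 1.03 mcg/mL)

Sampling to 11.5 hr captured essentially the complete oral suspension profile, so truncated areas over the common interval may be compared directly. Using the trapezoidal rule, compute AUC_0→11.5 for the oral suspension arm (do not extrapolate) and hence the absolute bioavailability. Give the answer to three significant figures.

Trapezoidal AUC_0→11.5 (oral suspension):
  [0→1]: (0.00+54.49)/2 × 1 = 27.245
  [1→2.5]: (54.49+41.17)/2 × 1.5 = 71.745
  [2.5→3]: (41.17+34.42)/2 × 0.5 = 18.8975
  [3→3.5]: (34.42+28.42)/2 × 0.5 = 15.71
  [3.5→5.5]: (28.42+12.60)/2 × 2 = 41.02
  [5.5→11.5]: (12.60+1.03)/2 × 6 = 40.89
  Sum = 215.5075 mcg/mL·hr
F = (AUC_ev/D_ev)/(AUC_iv/D_iv) = (215.5075/250)/(94.4/100) = 0.86203/0.944 = 0.9132

F = 0.913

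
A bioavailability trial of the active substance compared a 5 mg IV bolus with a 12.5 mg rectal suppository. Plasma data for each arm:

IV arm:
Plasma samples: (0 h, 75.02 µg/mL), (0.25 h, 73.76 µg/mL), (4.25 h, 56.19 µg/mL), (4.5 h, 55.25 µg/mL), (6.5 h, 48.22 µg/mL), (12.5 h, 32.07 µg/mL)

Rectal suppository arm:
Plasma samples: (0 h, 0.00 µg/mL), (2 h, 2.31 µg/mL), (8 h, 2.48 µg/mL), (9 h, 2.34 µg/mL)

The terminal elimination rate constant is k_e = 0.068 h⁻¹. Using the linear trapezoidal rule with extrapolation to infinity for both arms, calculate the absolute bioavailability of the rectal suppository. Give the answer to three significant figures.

F = 0.0193

Trapezoidal AUC_0→12.5 (IV):
  [0→0.25]: (75.02+73.76)/2 × 0.25 = 18.5975
  [0.25→4.25]: (73.76+56.19)/2 × 4 = 259.9
  [4.25→4.5]: (56.19+55.25)/2 × 0.25 = 13.93
  [4.5→6.5]: (55.25+48.22)/2 × 2 = 103.47
  [6.5→12.5]: (48.22+32.07)/2 × 6 = 240.87
  Sum = 636.7675 µg/mL·h
IV tail: 32.07/0.068 = 471.618; AUC_iv,0→∞ = 636.7675 + 471.618 = 1108.3855 µg/mL·h
Trapezoidal AUC_0→9 (rectal suppository):
  [0→2]: (0.00+2.31)/2 × 2 = 2.31
  [2→8]: (2.31+2.48)/2 × 6 = 14.37
  [8→9]: (2.48+2.34)/2 × 1 = 2.41
  Sum = 19.09 µg/mL·h
rectal suppository tail: 2.34/0.068 = 34.412; AUC_ev,0→∞ = 19.09 + 34.412 = 53.502 µg/mL·h
F = (AUC_ev/D_ev)/(AUC_iv/D_iv) = (53.502/12.5)/(1108.3855/5) = 4.28016/221.6771 = 0.0193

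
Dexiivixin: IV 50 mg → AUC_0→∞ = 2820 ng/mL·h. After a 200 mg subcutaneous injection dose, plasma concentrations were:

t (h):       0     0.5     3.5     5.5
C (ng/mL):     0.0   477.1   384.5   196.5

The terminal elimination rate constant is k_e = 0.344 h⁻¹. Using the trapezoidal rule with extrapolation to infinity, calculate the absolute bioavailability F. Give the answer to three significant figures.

F = 0.227

Trapezoidal AUC_0→5.5 (subcutaneous injection):
  [0→0.5]: (0.0+477.1)/2 × 0.5 = 119.275
  [0.5→3.5]: (477.1+384.5)/2 × 3 = 1292.4
  [3.5→5.5]: (384.5+196.5)/2 × 2 = 581.0
  Sum = 1992.675 ng/mL·h
Tail: C_last/k_e = 196.5/0.344 = 571.221
AUC_0→∞ (subcutaneous injection) = 1992.675 + 571.221 = 2563.896 ng/mL·h
F = (AUC_ev/D_ev)/(AUC_iv/D_iv) = (2563.896/200)/(2820/50) = 12.81948/56.4 = 0.2273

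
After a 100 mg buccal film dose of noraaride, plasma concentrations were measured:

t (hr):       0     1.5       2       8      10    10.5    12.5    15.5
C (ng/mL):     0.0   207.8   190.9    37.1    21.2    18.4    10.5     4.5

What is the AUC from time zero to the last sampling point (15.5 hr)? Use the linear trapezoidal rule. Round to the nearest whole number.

Trapezoidal AUC_0→15.5:
  [0→1.5]: (0.0+207.8)/2 × 1.5 = 155.85
  [1.5→2]: (207.8+190.9)/2 × 0.5 = 99.675
  [2→8]: (190.9+37.1)/2 × 6 = 684.0
  [8→10]: (37.1+21.2)/2 × 2 = 58.3
  [10→10.5]: (21.2+18.4)/2 × 0.5 = 9.9
  [10.5→12.5]: (18.4+10.5)/2 × 2 = 28.9
  [12.5→15.5]: (10.5+4.5)/2 × 3 = 22.5
  Sum = 1059.125 ng/mL·hr

AUC = 1059 ng/mL·hr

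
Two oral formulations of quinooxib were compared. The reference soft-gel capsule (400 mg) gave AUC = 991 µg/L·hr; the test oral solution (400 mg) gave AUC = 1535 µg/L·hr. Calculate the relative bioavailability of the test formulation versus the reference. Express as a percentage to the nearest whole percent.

F_rel = (AUC_test/D_test) / (AUC_ref/D_ref)
      = (1535/400) / (991/400)
      = 3.8375 / 2.4775 = 1.5489 = 154.89%

F_rel = 155%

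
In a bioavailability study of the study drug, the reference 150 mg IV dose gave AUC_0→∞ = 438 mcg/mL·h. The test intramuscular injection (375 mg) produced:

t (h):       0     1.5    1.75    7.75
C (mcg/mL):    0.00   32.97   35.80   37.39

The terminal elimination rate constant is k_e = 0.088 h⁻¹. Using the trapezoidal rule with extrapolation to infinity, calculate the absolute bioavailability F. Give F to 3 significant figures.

F = 0.619

Trapezoidal AUC_0→7.75 (intramuscular injection):
  [0→1.5]: (0.00+32.97)/2 × 1.5 = 24.7275
  [1.5→1.75]: (32.97+35.80)/2 × 0.25 = 8.59625
  [1.75→7.75]: (35.80+37.39)/2 × 6 = 219.57
  Sum = 252.89375 mcg/mL·h
Tail: C_last/k_e = 37.39/0.088 = 424.886
AUC_0→∞ (intramuscular injection) = 252.89375 + 424.886 = 677.77975 mcg/mL·h
F = (AUC_ev/D_ev)/(AUC_iv/D_iv) = (677.77975/375)/(438/150) = 1.80741/2.92 = 0.6190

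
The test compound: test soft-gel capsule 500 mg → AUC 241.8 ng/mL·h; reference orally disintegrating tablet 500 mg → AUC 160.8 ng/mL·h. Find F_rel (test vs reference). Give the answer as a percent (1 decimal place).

F_rel = (AUC_test/D_test) / (AUC_ref/D_ref)
      = (241.8/500) / (160.8/500)
      = 0.4836 / 0.3216 = 1.5037 = 150.37%

F_rel = 150.4%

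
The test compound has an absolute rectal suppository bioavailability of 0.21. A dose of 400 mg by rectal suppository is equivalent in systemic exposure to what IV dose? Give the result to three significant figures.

D_iv = 84.0 mg

Systemic exposure from an extravascular dose = F × D_ev, so the equivalent IV dose is F × D_ev.
D_iv = F × D_ev = 0.21 × 400 = 84 mg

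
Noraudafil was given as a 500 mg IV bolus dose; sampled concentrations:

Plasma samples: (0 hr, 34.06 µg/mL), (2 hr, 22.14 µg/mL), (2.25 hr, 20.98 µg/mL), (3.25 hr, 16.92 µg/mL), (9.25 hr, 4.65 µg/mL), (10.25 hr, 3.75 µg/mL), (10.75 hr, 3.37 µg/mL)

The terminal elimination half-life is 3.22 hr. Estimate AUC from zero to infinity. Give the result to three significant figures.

Trapezoidal AUC_0→10.75:
  [0→2]: (34.06+22.14)/2 × 2 = 56.2
  [2→2.25]: (22.14+20.98)/2 × 0.25 = 5.39
  [2.25→3.25]: (20.98+16.92)/2 × 1 = 18.95
  [3.25→9.25]: (16.92+4.65)/2 × 6 = 64.71
  [9.25→10.25]: (4.65+3.75)/2 × 1 = 4.2
  [10.25→10.75]: (3.75+3.37)/2 × 0.5 = 1.78
  Sum = 151.23 µg/mL·hr
k_e = ln2 / t½ = 0.693147 / 3.22 = 0.2153 hr^-1
Extrapolated tail: C_last / k_e = 3.37 / 0.2153 = 15.653
AUC_0→∞ = 151.23 + 15.653 = 166.883 µg/mL·hr

AUC = 167 µg/mL·hr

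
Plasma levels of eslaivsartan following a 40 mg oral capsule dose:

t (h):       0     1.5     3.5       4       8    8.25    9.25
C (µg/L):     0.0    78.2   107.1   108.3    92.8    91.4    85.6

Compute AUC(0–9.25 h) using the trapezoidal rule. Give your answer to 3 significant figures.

Trapezoidal AUC_0→9.25:
  [0→1.5]: (0.0+78.2)/2 × 1.5 = 58.65
  [1.5→3.5]: (78.2+107.1)/2 × 2 = 185.3
  [3.5→4]: (107.1+108.3)/2 × 0.5 = 53.85
  [4→8]: (108.3+92.8)/2 × 4 = 402.2
  [8→8.25]: (92.8+91.4)/2 × 0.25 = 23.025
  [8.25→9.25]: (91.4+85.6)/2 × 1 = 88.5
  Sum = 811.525 µg/L·h

AUC = 812 µg/L·h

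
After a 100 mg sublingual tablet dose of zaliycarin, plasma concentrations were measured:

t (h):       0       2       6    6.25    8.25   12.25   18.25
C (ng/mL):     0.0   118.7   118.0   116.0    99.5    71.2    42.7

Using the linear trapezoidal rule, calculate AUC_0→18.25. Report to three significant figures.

AUC = 1520 ng/mL·h

Trapezoidal AUC_0→18.25:
  [0→2]: (0.0+118.7)/2 × 2 = 118.7
  [2→6]: (118.7+118.0)/2 × 4 = 473.4
  [6→6.25]: (118.0+116.0)/2 × 0.25 = 29.25
  [6.25→8.25]: (116.0+99.5)/2 × 2 = 215.5
  [8.25→12.25]: (99.5+71.2)/2 × 4 = 341.4
  [12.25→18.25]: (71.2+42.7)/2 × 6 = 341.7
  Sum = 1519.95 ng/mL·h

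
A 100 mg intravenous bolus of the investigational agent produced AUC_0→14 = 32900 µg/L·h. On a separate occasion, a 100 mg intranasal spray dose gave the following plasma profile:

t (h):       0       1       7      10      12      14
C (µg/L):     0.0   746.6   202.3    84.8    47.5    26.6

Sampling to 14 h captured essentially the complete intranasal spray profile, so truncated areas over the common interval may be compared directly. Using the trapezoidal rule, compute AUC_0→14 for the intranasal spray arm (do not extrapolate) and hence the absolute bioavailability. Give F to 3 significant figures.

F = 0.117

Trapezoidal AUC_0→14 (intranasal spray):
  [0→1]: (0.0+746.6)/2 × 1 = 373.3
  [1→7]: (746.6+202.3)/2 × 6 = 2846.7
  [7→10]: (202.3+84.8)/2 × 3 = 430.65
  [10→12]: (84.8+47.5)/2 × 2 = 132.3
  [12→14]: (47.5+26.6)/2 × 2 = 74.1
  Sum = 3857.05 µg/L·h
F = (AUC_ev/D_ev)/(AUC_iv/D_iv) = (3857.05/100)/(32900/100) = 38.5705/329 = 0.1172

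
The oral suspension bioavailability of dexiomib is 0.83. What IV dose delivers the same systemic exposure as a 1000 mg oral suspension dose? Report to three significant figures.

D_iv = 830 mg

Systemic exposure from an extravascular dose = F × D_ev, so the equivalent IV dose is F × D_ev.
D_iv = F × D_ev = 0.83 × 1000 = 830 mg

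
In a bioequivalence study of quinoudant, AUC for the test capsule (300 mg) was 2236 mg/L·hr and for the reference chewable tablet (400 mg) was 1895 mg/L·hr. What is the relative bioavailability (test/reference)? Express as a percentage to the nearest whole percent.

F_rel = 157%

F_rel = (AUC_test/D_test) / (AUC_ref/D_ref)
      = (2236/300) / (1895/400)
      = 7.45333 / 4.7375 = 1.5733 = 157.33%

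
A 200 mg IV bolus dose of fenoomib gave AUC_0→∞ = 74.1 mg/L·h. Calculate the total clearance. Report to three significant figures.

CL = 2.70 L/h

CL = Dose_iv / AUC_0→∞
   = 200 / 74.1 = 2.69906 L/h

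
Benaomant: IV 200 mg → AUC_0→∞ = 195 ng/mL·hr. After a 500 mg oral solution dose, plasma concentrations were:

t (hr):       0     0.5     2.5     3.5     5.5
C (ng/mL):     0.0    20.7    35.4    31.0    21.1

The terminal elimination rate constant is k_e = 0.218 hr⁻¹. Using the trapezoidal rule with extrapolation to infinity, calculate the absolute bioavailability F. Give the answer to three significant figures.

F = 0.499

Trapezoidal AUC_0→5.5 (oral solution):
  [0→0.5]: (0.0+20.7)/2 × 0.5 = 5.175
  [0.5→2.5]: (20.7+35.4)/2 × 2 = 56.1
  [2.5→3.5]: (35.4+31.0)/2 × 1 = 33.2
  [3.5→5.5]: (31.0+21.1)/2 × 2 = 52.1
  Sum = 146.575 ng/mL·hr
Tail: C_last/k_e = 21.1/0.218 = 96.789
AUC_0→∞ (oral solution) = 146.575 + 96.789 = 243.364 ng/mL·hr
F = (AUC_ev/D_ev)/(AUC_iv/D_iv) = (243.364/500)/(195/200) = 0.486728/0.975 = 0.4992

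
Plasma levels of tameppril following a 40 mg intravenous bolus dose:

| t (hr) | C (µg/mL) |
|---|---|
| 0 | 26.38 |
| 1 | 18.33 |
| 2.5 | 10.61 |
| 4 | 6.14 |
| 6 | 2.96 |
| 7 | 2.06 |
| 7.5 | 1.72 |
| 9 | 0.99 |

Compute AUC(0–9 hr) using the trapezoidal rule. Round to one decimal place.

Trapezoidal AUC_0→9:
  [0→1]: (26.38+18.33)/2 × 1 = 22.355
  [1→2.5]: (18.33+10.61)/2 × 1.5 = 21.705
  [2.5→4]: (10.61+6.14)/2 × 1.5 = 12.5625
  [4→6]: (6.14+2.96)/2 × 2 = 9.1
  [6→7]: (2.96+2.06)/2 × 1 = 2.51
  [7→7.5]: (2.06+1.72)/2 × 0.5 = 0.945
  [7.5→9]: (1.72+0.99)/2 × 1.5 = 2.0325
  Sum = 71.21 µg/mL·hr

AUC = 71.2 µg/mL·hr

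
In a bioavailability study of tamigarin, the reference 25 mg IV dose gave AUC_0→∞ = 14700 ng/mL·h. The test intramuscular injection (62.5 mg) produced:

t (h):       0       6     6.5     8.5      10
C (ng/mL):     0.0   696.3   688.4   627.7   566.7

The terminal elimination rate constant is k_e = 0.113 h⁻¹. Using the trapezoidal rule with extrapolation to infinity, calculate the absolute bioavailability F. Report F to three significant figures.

F = 0.263

Trapezoidal AUC_0→10 (intramuscular injection):
  [0→6]: (0.0+696.3)/2 × 6 = 2088.9
  [6→6.5]: (696.3+688.4)/2 × 0.5 = 346.175
  [6.5→8.5]: (688.4+627.7)/2 × 2 = 1316.1
  [8.5→10]: (627.7+566.7)/2 × 1.5 = 895.8
  Sum = 4646.975 ng/mL·h
Tail: C_last/k_e = 566.7/0.113 = 5015.044
AUC_0→∞ (intramuscular injection) = 4646.975 + 5015.044 = 9662.019 ng/mL·h
F = (AUC_ev/D_ev)/(AUC_iv/D_iv) = (9662.019/62.5)/(14700/25) = 154.592/588 = 0.2629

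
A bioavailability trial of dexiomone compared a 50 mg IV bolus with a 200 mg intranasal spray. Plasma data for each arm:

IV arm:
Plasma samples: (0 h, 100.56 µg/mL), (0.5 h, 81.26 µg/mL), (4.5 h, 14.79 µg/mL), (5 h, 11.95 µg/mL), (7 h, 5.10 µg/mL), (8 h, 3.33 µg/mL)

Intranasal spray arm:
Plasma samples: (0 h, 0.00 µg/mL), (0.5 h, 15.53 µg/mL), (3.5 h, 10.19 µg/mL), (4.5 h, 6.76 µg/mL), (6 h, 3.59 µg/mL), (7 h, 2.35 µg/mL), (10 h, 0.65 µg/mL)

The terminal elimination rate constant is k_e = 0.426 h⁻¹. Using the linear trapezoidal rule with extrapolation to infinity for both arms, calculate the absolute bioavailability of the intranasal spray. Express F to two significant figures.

F = 0.062

Trapezoidal AUC_0→8 (IV):
  [0→0.5]: (100.56+81.26)/2 × 0.5 = 45.455
  [0.5→4.5]: (81.26+14.79)/2 × 4 = 192.1
  [4.5→5]: (14.79+11.95)/2 × 0.5 = 6.685
  [5→7]: (11.95+5.10)/2 × 2 = 17.05
  [7→8]: (5.10+3.33)/2 × 1 = 4.215
  Sum = 265.505 µg/mL·h
IV tail: 3.33/0.426 = 7.817; AUC_iv,0→∞ = 265.505 + 7.817 = 273.322 µg/mL·h
Trapezoidal AUC_0→10 (intranasal spray):
  [0→0.5]: (0.00+15.53)/2 × 0.5 = 3.8825
  [0.5→3.5]: (15.53+10.19)/2 × 3 = 38.58
  [3.5→4.5]: (10.19+6.76)/2 × 1 = 8.475
  [4.5→6]: (6.76+3.59)/2 × 1.5 = 7.7625
  [6→7]: (3.59+2.35)/2 × 1 = 2.97
  [7→10]: (2.35+0.65)/2 × 3 = 4.5
  Sum = 66.17 µg/mL·h
intranasal spray tail: 0.65/0.426 = 1.526; AUC_ev,0→∞ = 66.17 + 1.526 = 67.696 µg/mL·h
F = (AUC_ev/D_ev)/(AUC_iv/D_iv) = (67.696/200)/(273.322/50) = 0.33848/5.46644 = 0.0619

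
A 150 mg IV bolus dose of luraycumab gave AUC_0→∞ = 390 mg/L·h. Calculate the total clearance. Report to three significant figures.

CL = 0.385 L/h

CL = Dose_iv / AUC_0→∞
   = 150 / 390 = 0.384615 L/h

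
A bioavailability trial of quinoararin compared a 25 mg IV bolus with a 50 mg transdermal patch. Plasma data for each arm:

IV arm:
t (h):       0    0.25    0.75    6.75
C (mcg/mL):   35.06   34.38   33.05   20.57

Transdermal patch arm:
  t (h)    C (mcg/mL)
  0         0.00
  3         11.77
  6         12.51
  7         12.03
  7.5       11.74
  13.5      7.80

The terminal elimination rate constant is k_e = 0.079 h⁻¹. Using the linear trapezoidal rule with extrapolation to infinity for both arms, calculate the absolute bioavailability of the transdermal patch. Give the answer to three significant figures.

F = 0.257

Trapezoidal AUC_0→6.75 (IV):
  [0→0.25]: (35.06+34.38)/2 × 0.25 = 8.68
  [0.25→0.75]: (34.38+33.05)/2 × 0.5 = 16.8575
  [0.75→6.75]: (33.05+20.57)/2 × 6 = 160.86
  Sum = 186.3975 mcg/mL·h
IV tail: 20.57/0.079 = 260.380; AUC_iv,0→∞ = 186.3975 + 260.380 = 446.7775 mcg/mL·h
Trapezoidal AUC_0→13.5 (transdermal patch):
  [0→3]: (0.00+11.77)/2 × 3 = 17.655
  [3→6]: (11.77+12.51)/2 × 3 = 36.42
  [6→7]: (12.51+12.03)/2 × 1 = 12.27
  [7→7.5]: (12.03+11.74)/2 × 0.5 = 5.9425
  [7.5→13.5]: (11.74+7.80)/2 × 6 = 58.62
  Sum = 130.9075 mcg/mL·h
transdermal patch tail: 7.80/0.079 = 98.734; AUC_ev,0→∞ = 130.9075 + 98.734 = 229.6415 mcg/mL·h
F = (AUC_ev/D_ev)/(AUC_iv/D_iv) = (229.6415/50)/(446.7775/25) = 4.59283/17.8711 = 0.2570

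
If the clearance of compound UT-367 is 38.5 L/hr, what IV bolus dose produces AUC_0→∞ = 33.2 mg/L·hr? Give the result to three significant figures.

Dose_iv = CL × AUC_0→∞
     = 38.5 × 33.2 = 1278.2 mg

Dose = 1280 mg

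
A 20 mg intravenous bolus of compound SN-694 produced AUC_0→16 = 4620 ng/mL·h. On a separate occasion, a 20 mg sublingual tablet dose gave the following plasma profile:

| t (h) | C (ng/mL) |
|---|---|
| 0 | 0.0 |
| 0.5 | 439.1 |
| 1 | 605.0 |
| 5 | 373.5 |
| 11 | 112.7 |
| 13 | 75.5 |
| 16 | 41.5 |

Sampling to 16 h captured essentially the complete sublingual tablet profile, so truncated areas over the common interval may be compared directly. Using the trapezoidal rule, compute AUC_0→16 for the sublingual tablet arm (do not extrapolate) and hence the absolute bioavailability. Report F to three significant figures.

Trapezoidal AUC_0→16 (sublingual tablet):
  [0→0.5]: (0.0+439.1)/2 × 0.5 = 109.775
  [0.5→1]: (439.1+605.0)/2 × 0.5 = 261.025
  [1→5]: (605.0+373.5)/2 × 4 = 1957.0
  [5→11]: (373.5+112.7)/2 × 6 = 1458.6
  [11→13]: (112.7+75.5)/2 × 2 = 188.2
  [13→16]: (75.5+41.5)/2 × 3 = 175.5
  Sum = 4150.1 ng/mL·h
F = (AUC_ev/D_ev)/(AUC_iv/D_iv) = (4150.1/20)/(4620/20) = 207.505/231 = 0.8983

F = 0.898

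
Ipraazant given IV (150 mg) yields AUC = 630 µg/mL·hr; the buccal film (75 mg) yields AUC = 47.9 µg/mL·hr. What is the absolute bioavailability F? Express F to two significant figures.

F = (AUC_ev / D_ev) / (AUC_iv / D_iv)
  = (47.9/75) / (630/150)
  = 0.638667 / 4.2 = 0.1521

F = 0.15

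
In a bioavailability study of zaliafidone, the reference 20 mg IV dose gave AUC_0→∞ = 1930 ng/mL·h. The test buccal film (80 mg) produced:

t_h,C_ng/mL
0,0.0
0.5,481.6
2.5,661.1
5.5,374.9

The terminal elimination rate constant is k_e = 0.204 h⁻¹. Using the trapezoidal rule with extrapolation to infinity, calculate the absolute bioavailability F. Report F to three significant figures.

Trapezoidal AUC_0→5.5 (buccal film):
  [0→0.5]: (0.0+481.6)/2 × 0.5 = 120.4
  [0.5→2.5]: (481.6+661.1)/2 × 2 = 1142.7
  [2.5→5.5]: (661.1+374.9)/2 × 3 = 1554.0
  Sum = 2817.1 ng/mL·h
Tail: C_last/k_e = 374.9/0.204 = 1837.745
AUC_0→∞ (buccal film) = 2817.1 + 1837.745 = 4654.845 ng/mL·h
F = (AUC_ev/D_ev)/(AUC_iv/D_iv) = (4654.845/80)/(1930/20) = 58.1856/96.5 = 0.6030

F = 0.603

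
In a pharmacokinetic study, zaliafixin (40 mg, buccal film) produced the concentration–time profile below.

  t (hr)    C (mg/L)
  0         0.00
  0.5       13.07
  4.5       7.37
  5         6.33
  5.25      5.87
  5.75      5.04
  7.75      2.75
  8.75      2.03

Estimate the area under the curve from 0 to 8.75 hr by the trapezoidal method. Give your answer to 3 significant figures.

AUC = 62.0 mg/L·hr

Trapezoidal AUC_0→8.75:
  [0→0.5]: (0.00+13.07)/2 × 0.5 = 3.2675
  [0.5→4.5]: (13.07+7.37)/2 × 4 = 40.88
  [4.5→5]: (7.37+6.33)/2 × 0.5 = 3.425
  [5→5.25]: (6.33+5.87)/2 × 0.25 = 1.525
  [5.25→5.75]: (5.87+5.04)/2 × 0.5 = 2.7275
  [5.75→7.75]: (5.04+2.75)/2 × 2 = 7.79
  [7.75→8.75]: (2.75+2.03)/2 × 1 = 2.39
  Sum = 62.005 mg/L·hr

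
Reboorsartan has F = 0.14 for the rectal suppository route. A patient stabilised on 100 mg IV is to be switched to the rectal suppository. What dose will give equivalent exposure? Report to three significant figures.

For equal systemic exposure: F × D_ev = D_iv
D_ev = D_iv / F = 100 / 0.14 = 714.286 mg

D_rectal = 714 mg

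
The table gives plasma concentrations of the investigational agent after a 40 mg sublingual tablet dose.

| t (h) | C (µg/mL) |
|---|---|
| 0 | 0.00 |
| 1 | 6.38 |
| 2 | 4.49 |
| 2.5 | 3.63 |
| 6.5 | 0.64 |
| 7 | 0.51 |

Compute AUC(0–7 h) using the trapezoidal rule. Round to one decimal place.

Trapezoidal AUC_0→7:
  [0→1]: (0.00+6.38)/2 × 1 = 3.19
  [1→2]: (6.38+4.49)/2 × 1 = 5.435
  [2→2.5]: (4.49+3.63)/2 × 0.5 = 2.03
  [2.5→6.5]: (3.63+0.64)/2 × 4 = 8.54
  [6.5→7]: (0.64+0.51)/2 × 0.5 = 0.2875
  Sum = 19.4825 µg/mL·h

AUC = 19.5 µg/mL·h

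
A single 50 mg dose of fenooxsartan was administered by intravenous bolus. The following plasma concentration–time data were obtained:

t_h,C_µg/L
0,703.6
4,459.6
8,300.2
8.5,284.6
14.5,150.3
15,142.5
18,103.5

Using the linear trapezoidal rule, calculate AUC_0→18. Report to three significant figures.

Trapezoidal AUC_0→18:
  [0→4]: (703.6+459.6)/2 × 4 = 2326.4
  [4→8]: (459.6+300.2)/2 × 4 = 1519.6
  [8→8.5]: (300.2+284.6)/2 × 0.5 = 146.2
  [8.5→14.5]: (284.6+150.3)/2 × 6 = 1304.7
  [14.5→15]: (150.3+142.5)/2 × 0.5 = 73.2
  [15→18]: (142.5+103.5)/2 × 3 = 369.0
  Sum = 5739.1 µg/L·h

AUC = 5740 µg/L·h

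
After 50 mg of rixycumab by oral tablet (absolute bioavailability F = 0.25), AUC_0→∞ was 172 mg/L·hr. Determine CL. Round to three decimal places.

CL = 0.073 L/hr

CL = F × Dose / AUC_0→∞
   = 0.25 × 50 / 172 = 0.0726744 L/hr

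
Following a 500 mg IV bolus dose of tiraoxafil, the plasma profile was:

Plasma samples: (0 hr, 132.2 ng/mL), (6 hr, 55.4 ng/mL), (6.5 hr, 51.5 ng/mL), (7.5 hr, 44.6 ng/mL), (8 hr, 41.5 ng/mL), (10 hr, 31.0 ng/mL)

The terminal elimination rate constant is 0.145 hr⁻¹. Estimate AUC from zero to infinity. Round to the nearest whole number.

AUC = 945 ng/mL·hr

Trapezoidal AUC_0→10:
  [0→6]: (132.2+55.4)/2 × 6 = 562.8
  [6→6.5]: (55.4+51.5)/2 × 0.5 = 26.725
  [6.5→7.5]: (51.5+44.6)/2 × 1 = 48.05
  [7.5→8]: (44.6+41.5)/2 × 0.5 = 21.525
  [8→10]: (41.5+31.0)/2 × 2 = 72.5
  Sum = 731.6 ng/mL·hr
Extrapolated tail: C_last / k_e = 31.0 / 0.145 = 213.793
AUC_0→∞ = 731.6 + 213.793 = 945.393 ng/mL·hr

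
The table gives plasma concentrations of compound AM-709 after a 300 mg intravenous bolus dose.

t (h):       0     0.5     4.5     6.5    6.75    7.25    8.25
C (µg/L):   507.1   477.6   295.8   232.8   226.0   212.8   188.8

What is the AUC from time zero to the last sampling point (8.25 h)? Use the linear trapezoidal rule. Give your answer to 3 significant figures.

Trapezoidal AUC_0→8.25:
  [0→0.5]: (507.1+477.6)/2 × 0.5 = 246.175
  [0.5→4.5]: (477.6+295.8)/2 × 4 = 1546.8
  [4.5→6.5]: (295.8+232.8)/2 × 2 = 528.6
  [6.5→6.75]: (232.8+226.0)/2 × 0.25 = 57.35
  [6.75→7.25]: (226.0+212.8)/2 × 0.5 = 109.7
  [7.25→8.25]: (212.8+188.8)/2 × 1 = 200.8
  Sum = 2689.425 µg/L·h

AUC = 2690 µg/L·h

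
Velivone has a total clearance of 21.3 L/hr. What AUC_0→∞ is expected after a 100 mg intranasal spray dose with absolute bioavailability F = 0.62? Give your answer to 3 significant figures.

AUC_0→∞ = F × Dose / CL
        = 0.62 × 100 / 21.3 = 2.9108 mg/L·hr

AUC = 2.91 mg/L·hr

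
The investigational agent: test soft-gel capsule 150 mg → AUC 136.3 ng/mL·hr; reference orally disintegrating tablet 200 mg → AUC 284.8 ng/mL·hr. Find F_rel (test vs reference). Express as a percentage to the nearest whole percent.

F_rel = 64%

F_rel = (AUC_test/D_test) / (AUC_ref/D_ref)
      = (136.3/150) / (284.8/200)
      = 0.908667 / 1.424 = 0.6381 = 63.81%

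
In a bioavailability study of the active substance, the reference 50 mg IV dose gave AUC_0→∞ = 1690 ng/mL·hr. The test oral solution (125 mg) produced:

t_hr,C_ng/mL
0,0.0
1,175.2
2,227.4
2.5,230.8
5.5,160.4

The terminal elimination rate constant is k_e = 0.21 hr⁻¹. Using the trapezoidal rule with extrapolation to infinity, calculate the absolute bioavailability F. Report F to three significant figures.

Trapezoidal AUC_0→5.5 (oral solution):
  [0→1]: (0.0+175.2)/2 × 1 = 87.6
  [1→2]: (175.2+227.4)/2 × 1 = 201.3
  [2→2.5]: (227.4+230.8)/2 × 0.5 = 114.55
  [2.5→5.5]: (230.8+160.4)/2 × 3 = 586.8
  Sum = 990.25 ng/mL·hr
Tail: C_last/k_e = 160.4/0.21 = 763.810
AUC_0→∞ (oral solution) = 990.25 + 763.810 = 1754.06 ng/mL·hr
F = (AUC_ev/D_ev)/(AUC_iv/D_iv) = (1754.06/125)/(1690/50) = 14.03248/33.8 = 0.4152

F = 0.415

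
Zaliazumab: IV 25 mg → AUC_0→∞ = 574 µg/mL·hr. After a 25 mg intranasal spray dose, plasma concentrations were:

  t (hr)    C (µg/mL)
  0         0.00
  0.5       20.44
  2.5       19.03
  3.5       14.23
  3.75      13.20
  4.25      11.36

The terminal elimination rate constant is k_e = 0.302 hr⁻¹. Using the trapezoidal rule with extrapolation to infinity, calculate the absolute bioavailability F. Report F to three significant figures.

F = 0.189

Trapezoidal AUC_0→4.25 (intranasal spray):
  [0→0.5]: (0.00+20.44)/2 × 0.5 = 5.11
  [0.5→2.5]: (20.44+19.03)/2 × 2 = 39.47
  [2.5→3.5]: (19.03+14.23)/2 × 1 = 16.63
  [3.5→3.75]: (14.23+13.20)/2 × 0.25 = 3.42875
  [3.75→4.25]: (13.20+11.36)/2 × 0.5 = 6.14
  Sum = 70.77875 µg/mL·hr
Tail: C_last/k_e = 11.36/0.302 = 37.616
AUC_0→∞ (intranasal spray) = 70.77875 + 37.616 = 108.39475 µg/mL·hr
F = (AUC_ev/D_ev)/(AUC_iv/D_iv) = (108.39475/25)/(574/25) = 4.33579/22.96 = 0.1888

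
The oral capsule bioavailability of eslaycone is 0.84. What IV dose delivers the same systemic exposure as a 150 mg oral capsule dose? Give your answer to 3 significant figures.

D_iv = 126 mg

Systemic exposure from an extravascular dose = F × D_ev, so the equivalent IV dose is F × D_ev.
D_iv = F × D_ev = 0.84 × 150 = 126 mg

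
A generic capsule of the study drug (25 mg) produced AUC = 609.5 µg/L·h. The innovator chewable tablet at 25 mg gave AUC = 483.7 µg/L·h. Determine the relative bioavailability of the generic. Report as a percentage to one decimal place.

F_rel = (AUC_test/D_test) / (AUC_ref/D_ref)
      = (609.5/25) / (483.7/25)
      = 24.38 / 19.348 = 1.2601 = 126.01%

F_rel = 126.0%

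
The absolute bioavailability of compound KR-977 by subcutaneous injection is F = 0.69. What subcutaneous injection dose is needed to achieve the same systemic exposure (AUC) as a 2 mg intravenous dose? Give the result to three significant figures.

D_subcutaneous = 2.90 mg

For equal systemic exposure: F × D_ev = D_iv
D_ev = D_iv / F = 2 / 0.69 = 2.89855 mg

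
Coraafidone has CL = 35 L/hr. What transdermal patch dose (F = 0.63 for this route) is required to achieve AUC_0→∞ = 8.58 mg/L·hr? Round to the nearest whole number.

Dose = 477 mg

Dose = CL × AUC_0→∞ / F
     = 35 × 8.58 / 0.63 = 476.667 mg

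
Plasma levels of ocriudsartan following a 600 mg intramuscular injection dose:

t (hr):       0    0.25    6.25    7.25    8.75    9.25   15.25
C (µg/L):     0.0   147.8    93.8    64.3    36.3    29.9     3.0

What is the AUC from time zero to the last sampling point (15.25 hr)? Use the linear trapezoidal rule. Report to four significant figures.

AUC = 1013 µg/L·hr

Trapezoidal AUC_0→15.25:
  [0→0.25]: (0.0+147.8)/2 × 0.25 = 18.475
  [0.25→6.25]: (147.8+93.8)/2 × 6 = 724.8
  [6.25→7.25]: (93.8+64.3)/2 × 1 = 79.05
  [7.25→8.75]: (64.3+36.3)/2 × 1.5 = 75.45
  [8.75→9.25]: (36.3+29.9)/2 × 0.5 = 16.55
  [9.25→15.25]: (29.9+3.0)/2 × 6 = 98.7
  Sum = 1013.025 µg/L·hr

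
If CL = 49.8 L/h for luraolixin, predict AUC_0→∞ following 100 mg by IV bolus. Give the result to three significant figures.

AUC = 2.01 mg/L·h

AUC_0→∞ = Dose_iv / CL
        = 100 / 49.8 = 2.00803 mg/L·h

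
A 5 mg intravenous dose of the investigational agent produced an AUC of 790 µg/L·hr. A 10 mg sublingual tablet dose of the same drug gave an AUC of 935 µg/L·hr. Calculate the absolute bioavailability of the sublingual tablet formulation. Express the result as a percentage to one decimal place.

F = 59.2%

F = (AUC_ev / D_ev) / (AUC_iv / D_iv)
  = (935/10) / (790/5)
  = 93.5 / 158 = 0.5918
  = 59.18%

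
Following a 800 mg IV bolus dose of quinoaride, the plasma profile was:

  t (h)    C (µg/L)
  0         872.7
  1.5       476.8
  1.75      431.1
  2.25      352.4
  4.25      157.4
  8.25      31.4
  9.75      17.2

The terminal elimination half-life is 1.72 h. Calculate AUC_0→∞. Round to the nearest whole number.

AUC = 2288 µg/L·h

Trapezoidal AUC_0→9.75:
  [0→1.5]: (872.7+476.8)/2 × 1.5 = 1012.125
  [1.5→1.75]: (476.8+431.1)/2 × 0.25 = 113.4875
  [1.75→2.25]: (431.1+352.4)/2 × 0.5 = 195.875
  [2.25→4.25]: (352.4+157.4)/2 × 2 = 509.8
  [4.25→8.25]: (157.4+31.4)/2 × 4 = 377.6
  [8.25→9.75]: (31.4+17.2)/2 × 1.5 = 36.45
  Sum = 2245.3375 µg/L·h
k_e = ln2 / t½ = 0.693147 / 1.72 = 0.4030 h^-1
Extrapolated tail: C_last / k_e = 17.2 / 0.403 = 42.680
AUC_0→∞ = 2245.3375 + 42.680 = 2288.0175 µg/L·h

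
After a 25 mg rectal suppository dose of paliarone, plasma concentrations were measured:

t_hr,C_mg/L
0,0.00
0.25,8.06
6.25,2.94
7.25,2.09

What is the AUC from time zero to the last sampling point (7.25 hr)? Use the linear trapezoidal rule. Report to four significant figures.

AUC = 36.52 mg/L·hr

Trapezoidal AUC_0→7.25:
  [0→0.25]: (0.00+8.06)/2 × 0.25 = 1.0075
  [0.25→6.25]: (8.06+2.94)/2 × 6 = 33.0
  [6.25→7.25]: (2.94+2.09)/2 × 1 = 2.515
  Sum = 36.5225 mg/L·hr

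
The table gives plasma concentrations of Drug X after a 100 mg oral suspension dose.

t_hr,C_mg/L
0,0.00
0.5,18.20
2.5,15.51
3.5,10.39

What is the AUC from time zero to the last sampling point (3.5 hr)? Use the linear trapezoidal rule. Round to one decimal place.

Trapezoidal AUC_0→3.5:
  [0→0.5]: (0.00+18.20)/2 × 0.5 = 4.55
  [0.5→2.5]: (18.20+15.51)/2 × 2 = 33.71
  [2.5→3.5]: (15.51+10.39)/2 × 1 = 12.95
  Sum = 51.21 mg/L·hr

AUC = 51.2 mg/L·hr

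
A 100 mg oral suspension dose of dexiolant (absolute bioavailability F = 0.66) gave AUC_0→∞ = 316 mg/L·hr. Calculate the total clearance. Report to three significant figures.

CL = F × Dose / AUC_0→∞
   = 0.66 × 100 / 316 = 0.208861 L/hr

CL = 0.209 L/hr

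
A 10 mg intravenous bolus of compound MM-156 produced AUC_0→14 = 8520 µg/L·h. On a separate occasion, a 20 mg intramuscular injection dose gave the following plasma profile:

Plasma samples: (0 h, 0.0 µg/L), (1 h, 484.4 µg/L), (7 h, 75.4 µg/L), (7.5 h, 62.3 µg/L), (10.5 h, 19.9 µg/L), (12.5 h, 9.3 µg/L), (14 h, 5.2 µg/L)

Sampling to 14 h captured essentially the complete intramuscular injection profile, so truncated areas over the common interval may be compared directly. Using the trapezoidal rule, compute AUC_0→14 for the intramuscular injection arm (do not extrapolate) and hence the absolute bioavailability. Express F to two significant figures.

Trapezoidal AUC_0→14 (intramuscular injection):
  [0→1]: (0.0+484.4)/2 × 1 = 242.2
  [1→7]: (484.4+75.4)/2 × 6 = 1679.4
  [7→7.5]: (75.4+62.3)/2 × 0.5 = 34.425
  [7.5→10.5]: (62.3+19.9)/2 × 3 = 123.3
  [10.5→12.5]: (19.9+9.3)/2 × 2 = 29.2
  [12.5→14]: (9.3+5.2)/2 × 1.5 = 10.875
  Sum = 2119.4 µg/L·h
F = (AUC_ev/D_ev)/(AUC_iv/D_iv) = (2119.4/20)/(8520/10) = 105.97/852 = 0.1244

F = 0.12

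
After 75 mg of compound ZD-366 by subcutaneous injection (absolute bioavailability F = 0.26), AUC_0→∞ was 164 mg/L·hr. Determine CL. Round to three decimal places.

CL = F × Dose / AUC_0→∞
   = 0.26 × 75 / 164 = 0.118902 L/hr

CL = 0.119 L/hr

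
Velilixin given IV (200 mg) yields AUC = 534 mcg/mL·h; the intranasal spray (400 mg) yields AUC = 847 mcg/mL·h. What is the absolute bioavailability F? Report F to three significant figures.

F = (AUC_ev / D_ev) / (AUC_iv / D_iv)
  = (847/400) / (534/200)
  = 2.1175 / 2.67 = 0.7931

F = 0.793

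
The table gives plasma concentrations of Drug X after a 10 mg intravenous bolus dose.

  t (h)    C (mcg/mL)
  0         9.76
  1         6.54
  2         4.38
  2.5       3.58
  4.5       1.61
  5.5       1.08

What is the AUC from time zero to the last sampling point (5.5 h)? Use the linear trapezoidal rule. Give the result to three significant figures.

Trapezoidal AUC_0→5.5:
  [0→1]: (9.76+6.54)/2 × 1 = 8.15
  [1→2]: (6.54+4.38)/2 × 1 = 5.46
  [2→2.5]: (4.38+3.58)/2 × 0.5 = 1.99
  [2.5→4.5]: (3.58+1.61)/2 × 2 = 5.19
  [4.5→5.5]: (1.61+1.08)/2 × 1 = 1.345
  Sum = 22.135 mcg/mL·h

AUC = 22.1 mcg/mL·h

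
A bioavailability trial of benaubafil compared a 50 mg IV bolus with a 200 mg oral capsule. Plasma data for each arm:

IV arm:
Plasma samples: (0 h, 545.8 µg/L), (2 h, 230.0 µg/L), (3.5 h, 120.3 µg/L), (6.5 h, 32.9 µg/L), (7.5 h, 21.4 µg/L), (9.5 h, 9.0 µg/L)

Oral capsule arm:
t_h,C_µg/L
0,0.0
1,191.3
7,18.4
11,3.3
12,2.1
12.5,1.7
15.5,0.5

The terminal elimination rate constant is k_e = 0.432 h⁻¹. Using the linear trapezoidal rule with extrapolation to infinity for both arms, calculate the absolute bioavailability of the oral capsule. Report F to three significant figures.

F = 0.144

Trapezoidal AUC_0→9.5 (IV):
  [0→2]: (545.8+230.0)/2 × 2 = 775.8
  [2→3.5]: (230.0+120.3)/2 × 1.5 = 262.725
  [3.5→6.5]: (120.3+32.9)/2 × 3 = 229.8
  [6.5→7.5]: (32.9+21.4)/2 × 1 = 27.15
  [7.5→9.5]: (21.4+9.0)/2 × 2 = 30.4
  Sum = 1325.875 µg/L·h
IV tail: 9.0/0.432 = 20.833; AUC_iv,0→∞ = 1325.875 + 20.833 = 1346.708 µg/L·h
Trapezoidal AUC_0→15.5 (oral capsule):
  [0→1]: (0.0+191.3)/2 × 1 = 95.65
  [1→7]: (191.3+18.4)/2 × 6 = 629.1
  [7→11]: (18.4+3.3)/2 × 4 = 43.4
  [11→12]: (3.3+2.1)/2 × 1 = 2.7
  [12→12.5]: (2.1+1.7)/2 × 0.5 = 0.95
  [12.5→15.5]: (1.7+0.5)/2 × 3 = 3.3
  Sum = 775.1 µg/L·h
oral capsule tail: 0.5/0.432 = 1.157; AUC_ev,0→∞ = 775.1 + 1.157 = 776.257 µg/L·h
F = (AUC_ev/D_ev)/(AUC_iv/D_iv) = (776.257/200)/(1346.708/50) = 3.881285/26.93416 = 0.1441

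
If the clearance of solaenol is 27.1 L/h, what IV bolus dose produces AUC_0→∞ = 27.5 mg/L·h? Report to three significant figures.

Dose_iv = CL × AUC_0→∞
     = 27.1 × 27.5 = 745.25 mg

Dose = 745 mg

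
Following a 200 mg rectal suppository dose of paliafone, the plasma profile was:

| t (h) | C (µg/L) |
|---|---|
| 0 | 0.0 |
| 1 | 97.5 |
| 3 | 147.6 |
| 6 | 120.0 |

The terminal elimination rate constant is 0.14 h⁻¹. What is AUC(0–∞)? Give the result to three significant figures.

AUC = 1550 µg/L·h

Trapezoidal AUC_0→6:
  [0→1]: (0.0+97.5)/2 × 1 = 48.75
  [1→3]: (97.5+147.6)/2 × 2 = 245.1
  [3→6]: (147.6+120.0)/2 × 3 = 401.4
  Sum = 695.25 µg/L·h
Extrapolated tail: C_last / k_e = 120.0 / 0.14 = 857.143
AUC_0→∞ = 695.25 + 857.143 = 1552.393 µg/L·h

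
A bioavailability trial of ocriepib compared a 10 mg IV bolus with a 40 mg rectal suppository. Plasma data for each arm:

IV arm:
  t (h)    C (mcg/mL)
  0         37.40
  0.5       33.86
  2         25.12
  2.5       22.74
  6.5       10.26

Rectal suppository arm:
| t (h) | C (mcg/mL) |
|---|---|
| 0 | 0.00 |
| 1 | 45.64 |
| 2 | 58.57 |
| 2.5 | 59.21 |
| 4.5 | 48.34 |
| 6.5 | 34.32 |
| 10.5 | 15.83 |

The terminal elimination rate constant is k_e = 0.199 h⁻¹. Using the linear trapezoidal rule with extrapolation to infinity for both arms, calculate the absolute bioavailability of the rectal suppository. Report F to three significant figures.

Trapezoidal AUC_0→6.5 (IV):
  [0→0.5]: (37.40+33.86)/2 × 0.5 = 17.815
  [0.5→2]: (33.86+25.12)/2 × 1.5 = 44.235
  [2→2.5]: (25.12+22.74)/2 × 0.5 = 11.965
  [2.5→6.5]: (22.74+10.26)/2 × 4 = 66.0
  Sum = 140.015 mcg/mL·h
IV tail: 10.26/0.199 = 51.558; AUC_iv,0→∞ = 140.015 + 51.558 = 191.573 mcg/mL·h
Trapezoidal AUC_0→10.5 (rectal suppository):
  [0→1]: (0.00+45.64)/2 × 1 = 22.82
  [1→2]: (45.64+58.57)/2 × 1 = 52.105
  [2→2.5]: (58.57+59.21)/2 × 0.5 = 29.445
  [2.5→4.5]: (59.21+48.34)/2 × 2 = 107.55
  [4.5→6.5]: (48.34+34.32)/2 × 2 = 82.66
  [6.5→10.5]: (34.32+15.83)/2 × 4 = 100.3
  Sum = 394.88 mcg/mL·h
rectal suppository tail: 15.83/0.199 = 79.548; AUC_ev,0→∞ = 394.88 + 79.548 = 474.428 mcg/mL·h
F = (AUC_ev/D_ev)/(AUC_iv/D_iv) = (474.428/40)/(191.573/10) = 11.8607/19.1573 = 0.6191

F = 0.619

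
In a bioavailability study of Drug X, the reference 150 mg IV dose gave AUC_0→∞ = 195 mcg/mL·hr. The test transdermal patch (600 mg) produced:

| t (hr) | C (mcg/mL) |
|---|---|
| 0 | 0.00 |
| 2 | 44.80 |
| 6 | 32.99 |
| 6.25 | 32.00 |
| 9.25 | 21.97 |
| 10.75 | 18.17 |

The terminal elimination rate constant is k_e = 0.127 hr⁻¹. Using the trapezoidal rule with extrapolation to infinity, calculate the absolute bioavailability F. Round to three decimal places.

F = 0.593

Trapezoidal AUC_0→10.75 (transdermal patch):
  [0→2]: (0.00+44.80)/2 × 2 = 44.8
  [2→6]: (44.80+32.99)/2 × 4 = 155.58
  [6→6.25]: (32.99+32.00)/2 × 0.25 = 8.12375
  [6.25→9.25]: (32.00+21.97)/2 × 3 = 80.955
  [9.25→10.75]: (21.97+18.17)/2 × 1.5 = 30.105
  Sum = 319.56375 mcg/mL·hr
Tail: C_last/k_e = 18.17/0.127 = 143.071
AUC_0→∞ (transdermal patch) = 319.56375 + 143.071 = 462.63475 mcg/mL·hr
F = (AUC_ev/D_ev)/(AUC_iv/D_iv) = (462.63475/600)/(195/150) = 0.771058/1.3 = 0.5931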